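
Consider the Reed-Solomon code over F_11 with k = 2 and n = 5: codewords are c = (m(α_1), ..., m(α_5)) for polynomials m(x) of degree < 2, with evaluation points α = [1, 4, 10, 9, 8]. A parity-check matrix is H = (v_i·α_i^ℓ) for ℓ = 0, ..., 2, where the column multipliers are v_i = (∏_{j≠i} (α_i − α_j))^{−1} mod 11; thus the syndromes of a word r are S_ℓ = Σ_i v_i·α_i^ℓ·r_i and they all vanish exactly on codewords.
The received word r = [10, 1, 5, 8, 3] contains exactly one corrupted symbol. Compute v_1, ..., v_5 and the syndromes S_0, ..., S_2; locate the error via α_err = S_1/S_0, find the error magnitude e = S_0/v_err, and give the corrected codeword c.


S = (3, 2, 5), error at position 5, error magnitude e = 3, c = [10, 1, 5, 8, 0].

Step 1: column multipliers v_i = (∏_{j≠i}(α_i − α_j))^{−1} mod 11.
  i = 1 (α = 1): (1−4)(1−10)(1−9)(1−8) = (−3)·(−9)·(−8)·(−7) = 1512 ≡ 5, so v_1 = 5^{−1} = 9 (mod 11).
  i = 2 (α = 4): (4−1)(4−10)(4−9)(4−8) = 3·(−6)·(−5)·(−4) = −360 ≡ 3, so v_2 = 3^{−1} = 4 (mod 11).
  i = 3 (α = 10): (10−1)(10−4)(10−9)(10−8) = 9·6·1·2 = 108 ≡ 9, so v_3 = 9^{−1} = 5 (mod 11).
  i = 4 (α = 9): (9−1)(9−4)(9−10)(9−8) = 8·5·(−1)·1 = −40 ≡ 4, so v_4 = 4^{−1} = 3 (mod 11).
  i = 5 (α = 8): (8−1)(8−4)(8−10)(8−9) = 7·4·(−2)·(−1) = 56 ≡ 1, so v_5 = 1^{−1} = 1 (mod 11).
  v = [9, 4, 5, 3, 1].
Step 2: syndromes of r = [10, 1, 5, 8, 3] (all sums mod 11).
  S_0 = Σ v_i r_i = 9·10 + 4·1 + 5·5 + 3·8 + 1·3 = 146 ≡ 3.
  S_1 = Σ v_i α_i r_i = 9·1·10 + 4·4·1 + 5·10·5 + 3·9·8 + 1·8·3 = 596 ≡ 2.
  α_i^2 mod 11 = [1, 5, 1, 4, 9].
  S_2 = Σ v_i α_i^2 r_i = 9·1·10 + 4·5·1 + 5·1·5 + 3·4·8 + 1·9·3 = 258 ≡ 5.
  S = (3, 2, 5) ≠ 0, so r is not a codeword (an error is present).
Step 3: locate the error. For a single error e at position i, S_ℓ = v_i·e·α_i^ℓ, so α_err = S_1/S_0.
  S_0^{−1} = 3^{−1} = 4 (mod 11), so α_err = 2·4 = 8 ≡ 8 = α_5. Error position i = 5.
  Consistency check: S_2/S_1 = 5·6 = 30 ≡ 8 = α_err ✓ (single-error assumption holds).
Step 4: error magnitude e = S_0/v_5 = S_0·∏_{j≠5}(α_5 − α_j) = 3·1 = 3 ≡ 3 (mod 11).
Step 5: correct position 5: c_5 = r_5 − e = 3 − 3 ≡ 0 (mod 11). Hence c = [10, 1, 5, 8, 0].
  Check: interpolating c through the α_i gives m(x) = 2 + 8·x (degree < 2) with m(α_i) = c_i for every i, so c is indeed a codeword.


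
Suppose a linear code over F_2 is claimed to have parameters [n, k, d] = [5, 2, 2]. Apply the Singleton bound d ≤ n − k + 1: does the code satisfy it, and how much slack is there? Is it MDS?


Singleton RHS = n − k + 1 = 4, slack = 2, bound satisfied, not MDS.

Singleton bound: d ≤ n − k + 1.
Here n = 5, k = 2, so n − k + 1 = 4.
Given d = 2, check d ≤ 4: YES.
Slack = (n − k + 1) − d = 2.
The code is NOT MDS (slack = 2 > 0).
Description: the claimed parameters are [5, 2, 2]_2; such a code would be non-MDS.


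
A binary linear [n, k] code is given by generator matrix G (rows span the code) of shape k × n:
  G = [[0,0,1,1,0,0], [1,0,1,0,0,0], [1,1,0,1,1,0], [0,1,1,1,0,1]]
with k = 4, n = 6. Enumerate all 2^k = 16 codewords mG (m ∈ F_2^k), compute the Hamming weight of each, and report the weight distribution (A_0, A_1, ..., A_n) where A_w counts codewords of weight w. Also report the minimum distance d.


Weight distribution: A_0 = 1, A_2 = 6, A_4 = 9. Minimum distance d = 2.

Enumerate all 2^4 = 16 messages m ∈ F_2^4.
For each, compute codeword c = mG in F_2^6, then tally its weight.
  m = 0000 → c = 000000, weight = 0.
  m = 1000 → c = 001100, weight = 2.
  m = 0100 → c = 101000, weight = 2.
  m = 1100 → c = 100100, weight = 2.
  m = 0010 → c = 110110, weight = 4.
  m = 1010 → c = 111010, weight = 4.
  m = 0110 → c = 011110, weight = 4.
  m = 1110 → c = 010010, weight = 2.
  m = 0001 → c = 011101, weight = 4.
  m = 1001 → c = 010001, weight = 2.
  m = 0101 → c = 110101, weight = 4.
  m = 1101 → c = 111001, weight = 4.
  m = 0011 → c = 101011, weight = 4.
  m = 1011 → c = 100111, weight = 4.
  m = 0111 → c = 000011, weight = 2.
  m = 1111 → c = 001111, weight = 4.
Tally weights:
  weight 0: 1 codewords.
  weight 2: 6 codewords.
  weight 4: 9 codewords.
Minimum distance d = smallest w > 0 with A_w > 0 = 2.
Sanity: Σ A_w = 16 = 2^4 = 16 ✓.


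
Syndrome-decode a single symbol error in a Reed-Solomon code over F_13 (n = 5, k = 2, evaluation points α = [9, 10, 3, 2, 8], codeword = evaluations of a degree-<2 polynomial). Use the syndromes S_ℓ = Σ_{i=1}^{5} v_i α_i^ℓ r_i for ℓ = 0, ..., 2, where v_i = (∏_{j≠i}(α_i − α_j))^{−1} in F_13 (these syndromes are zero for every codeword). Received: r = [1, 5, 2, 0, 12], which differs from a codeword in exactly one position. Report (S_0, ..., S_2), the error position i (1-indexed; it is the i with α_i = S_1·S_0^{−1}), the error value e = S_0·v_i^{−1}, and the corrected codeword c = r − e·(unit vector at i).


S = (10, 9, 12), error at position 2, error magnitude e = 2, c = [1, 3, 2, 0, 12].

Step 1: column multipliers v_i = (∏_{j≠i}(α_i − α_j))^{−1} mod 13.
  i = 1 (α = 9): (9−10)(9−3)(9−2)(9−8) = (−1)·6·7·1 = −42 ≡ 10, so v_1 = 10^{−1} = 4 (mod 13).
  i = 2 (α = 10): (10−9)(10−3)(10−2)(10−8) = 1·7·8·2 = 112 ≡ 8, so v_2 = 8^{−1} = 5 (mod 13).
  i = 3 (α = 3): (3−9)(3−10)(3−2)(3−8) = (−6)·(−7)·1·(−5) = −210 ≡ 11, so v_3 = 11^{−1} = 6 (mod 13).
  i = 4 (α = 2): (2−9)(2−10)(2−3)(2−8) = (−7)·(−8)·(−1)·(−6) = 336 ≡ 11, so v_4 = 11^{−1} = 6 (mod 13).
  i = 5 (α = 8): (8−9)(8−10)(8−3)(8−2) = (−1)·(−2)·5·6 = 60 ≡ 8, so v_5 = 8^{−1} = 5 (mod 13).
  v = [4, 5, 6, 6, 5].
Step 2: syndromes of r = [1, 5, 2, 0, 12] (all sums mod 13).
  S_0 = Σ v_i r_i = 4·1 + 5·5 + 6·2 + 6·0 + 5·12 = 101 ≡ 10.
  S_1 = Σ v_i α_i r_i = 4·9·1 + 5·10·5 + 6·3·2 + 6·2·0 + 5·8·12 = 802 ≡ 9.
  α_i^2 mod 13 = [3, 9, 9, 4, 12].
  S_2 = Σ v_i α_i^2 r_i = 4·3·1 + 5·9·5 + 6·9·2 + 6·4·0 + 5·12·12 = 1065 ≡ 12.
  S = (10, 9, 12) ≠ 0, so r is not a codeword (an error is present).
Step 3: locate the error. For a single error e at position i, S_ℓ = v_i·e·α_i^ℓ, so α_err = S_1/S_0.
  S_0^{−1} = 10^{−1} = 4 (mod 13), so α_err = 9·4 = 36 ≡ 10 = α_2. Error position i = 2.
  Consistency check: S_2/S_1 = 12·3 = 36 ≡ 10 = α_err ✓ (single-error assumption holds).
Step 4: error magnitude e = S_0/v_2 = S_0·∏_{j≠2}(α_2 − α_j) = 10·8 = 80 ≡ 2 (mod 13).
Step 5: correct position 2: c_2 = r_2 − e = 5 − 2 ≡ 3 (mod 13). Hence c = [1, 3, 2, 0, 12].
  Check: interpolating c through the α_i gives m(x) = 9 + 2·x (degree < 2) with m(α_i) = c_i for every i, so c is indeed a codeword.


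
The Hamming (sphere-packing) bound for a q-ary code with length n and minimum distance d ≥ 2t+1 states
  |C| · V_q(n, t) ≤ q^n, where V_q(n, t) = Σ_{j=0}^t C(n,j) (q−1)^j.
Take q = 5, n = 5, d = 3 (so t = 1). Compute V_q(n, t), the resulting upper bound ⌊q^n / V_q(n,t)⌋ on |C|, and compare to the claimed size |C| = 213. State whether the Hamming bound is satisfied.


V_q(n, t) = 21, q^n = 3125, Hamming bound = 148, |C| = 213 > bound (violated).

Step 1: Compute V_q(n, t) = Σ_{j=0}^1 C(n, j) (q−1)^j.
  j = 0: C(5,0)·(4)^0 = 1·1 = 1.
  j = 1: C(5,1)·(4)^1 = 5·4 = 20.
  V_q(n, t) = 1 + 20 = 21.
Step 2: q^n = 5^5 = 3125.
Step 3: Hamming bound ⌊q^n / V_q(n,t)⌋ = ⌊3125/21⌋ = 148.
Step 4: Compare |C| = 213 to 148: violated.
The claimed |C| lies above the Hamming bound, so no 5-ary code of length 5 with d ≥ 3 can have 213 codewords.


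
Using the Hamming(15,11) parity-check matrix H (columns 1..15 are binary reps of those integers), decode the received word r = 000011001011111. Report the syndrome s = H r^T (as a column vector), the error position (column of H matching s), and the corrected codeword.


s = (0, 0, 0, 1)^T, error position = 1, corrected codeword c = 100011001011111

Compute s = H r^T mod 2 one row at a time:
  s_1 = 0 + 1 + 0 + 1 + 1 + 1 + 1 + 1 = 6 ≡ 0 (mod 2).
  s_2 = 0 + 1 + 1 + 0 + 1 + 1 + 1 + 1 = 6 ≡ 0 (mod 2).
  s_3 = 0 + 0 + 1 + 0 + 0 + 1 + 1 + 1 = 4 ≡ 0 (mod 2).
  s_4 = 0 + 0 + 1 + 0 + 1 + 1 + 1 + 1 = 5 ≡ 1 (mod 2).
s = (0, 0, 0, 1)^T — this equals column 1 of H (binary 0001), so error is at position 1.
Correct: flip bit 1 of r = 000011001011111 to get c = 100011001011111.


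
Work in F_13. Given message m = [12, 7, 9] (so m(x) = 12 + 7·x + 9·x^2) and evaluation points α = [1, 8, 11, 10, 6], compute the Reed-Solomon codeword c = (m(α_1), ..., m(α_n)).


c = [2, 7, 8, 7, 1]

Message polynomial: m(x) = 12 + 7·x + 9·x^2 (mod 13).
For each evaluation point α_i, compute m(α_i) mod 13:
  α_1 = 1: Horner steps 9 → 3 → 2, so m(1) = 2.
  α_2 = 8: Horner steps 9 → 1 → 7, so m(8) = 7.
  α_3 = 11: Horner steps 9 → 2 → 8, so m(11) = 8.
  α_4 = 10: Horner steps 9 → 6 → 7, so m(10) = 7.
  α_5 = 6: Horner steps 9 → 9 → 1, so m(6) = 1.
Codeword c = [2, 7, 8, 7, 1] ∈ F_13^5.


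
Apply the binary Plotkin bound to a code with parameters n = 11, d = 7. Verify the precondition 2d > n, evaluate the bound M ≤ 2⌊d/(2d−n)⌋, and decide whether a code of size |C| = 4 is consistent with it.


Plotkin bound M ≤ 4; given |C| = 4 ≤ bound (satisfied).

Check applicability: 2d = 14, n = 11.
2d − n = 3 > 0, so Plotkin applies.
Compute d/(2d−n) = 7/3 ≈ 2.3333.
⌊d/(2d−n)⌋ = 2.
Plotkin bound: M ≤ 2·2 = 4.
Given |C| = 4, check: satisfied.
This |C| is at the Plotkin bound.


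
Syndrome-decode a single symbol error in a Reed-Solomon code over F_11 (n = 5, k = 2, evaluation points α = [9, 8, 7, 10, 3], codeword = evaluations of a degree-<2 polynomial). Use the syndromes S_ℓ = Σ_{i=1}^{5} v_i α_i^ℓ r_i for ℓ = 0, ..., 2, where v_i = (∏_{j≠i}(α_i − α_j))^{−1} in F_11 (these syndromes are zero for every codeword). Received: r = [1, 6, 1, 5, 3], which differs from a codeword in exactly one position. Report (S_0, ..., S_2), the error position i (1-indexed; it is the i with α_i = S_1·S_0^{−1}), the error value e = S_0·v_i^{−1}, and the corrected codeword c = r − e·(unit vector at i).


S = (10, 2, 7), error at position 1, error magnitude e = 1, c = [0, 6, 1, 5, 3].

Step 1: column multipliers v_i = (∏_{j≠i}(α_i − α_j))^{−1} mod 11.
  i = 1 (α = 9): (9−8)(9−7)(9−10)(9−3) = 1·2·(−1)·6 = −12 ≡ 10, so v_1 = 10^{−1} = 10 (mod 11).
  i = 2 (α = 8): (8−9)(8−7)(8−10)(8−3) = (−1)·1·(−2)·5 = 10 ≡ 10, so v_2 = 10^{−1} = 10 (mod 11).
  i = 3 (α = 7): (7−9)(7−8)(7−10)(7−3) = (−2)·(−1)·(−3)·4 = −24 ≡ 9, so v_3 = 9^{−1} = 5 (mod 11).
  i = 4 (α = 10): (10−9)(10−8)(10−7)(10−3) = 1·2·3·7 = 42 ≡ 9, so v_4 = 9^{−1} = 5 (mod 11).
  i = 5 (α = 3): (3−9)(3−8)(3−7)(3−10) = (−6)·(−5)·(−4)·(−7) = 840 ≡ 4, so v_5 = 4^{−1} = 3 (mod 11).
  v = [10, 10, 5, 5, 3].
Step 2: syndromes of r = [1, 6, 1, 5, 3] (all sums mod 11).
  S_0 = Σ v_i r_i = 10·1 + 10·6 + 5·1 + 5·5 + 3·3 = 109 ≡ 10.
  S_1 = Σ v_i α_i r_i = 10·9·1 + 10·8·6 + 5·7·1 + 5·10·5 + 3·3·3 = 882 ≡ 2.
  α_i^2 mod 11 = [4, 9, 5, 1, 9].
  S_2 = Σ v_i α_i^2 r_i = 10·4·1 + 10·9·6 + 5·5·1 + 5·1·5 + 3·9·3 = 711 ≡ 7.
  S = (10, 2, 7) ≠ 0, so r is not a codeword (an error is present).
Step 3: locate the error. For a single error e at position i, S_ℓ = v_i·e·α_i^ℓ, so α_err = S_1/S_0.
  S_0^{−1} = 10^{−1} = 10 (mod 11), so α_err = 2·10 = 20 ≡ 9 = α_1. Error position i = 1.
  Consistency check: S_2/S_1 = 7·6 = 42 ≡ 9 = α_err ✓ (single-error assumption holds).
Step 4: error magnitude e = S_0/v_1 = S_0·∏_{j≠1}(α_1 − α_j) = 10·10 = 100 ≡ 1 (mod 11).
Step 5: correct position 1: c_1 = r_1 − e = 1 − 1 ≡ 0 (mod 11). Hence c = [0, 6, 1, 5, 3].
  Check: interpolating c through the α_i gives m(x) = 10 + 5·x (degree < 2) with m(α_i) = c_i for every i, so c is indeed a codeword.


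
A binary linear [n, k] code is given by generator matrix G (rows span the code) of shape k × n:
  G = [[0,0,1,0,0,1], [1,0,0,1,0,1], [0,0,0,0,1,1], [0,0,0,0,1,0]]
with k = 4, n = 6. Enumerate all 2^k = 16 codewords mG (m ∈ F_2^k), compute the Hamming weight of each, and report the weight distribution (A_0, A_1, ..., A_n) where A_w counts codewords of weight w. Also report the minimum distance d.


Weight distribution: A_0 = 1, A_1 = 3, A_2 = 4, A_3 = 4, A_4 = 3, A_5 = 1. Minimum distance d = 1.

Enumerate all 2^4 = 16 messages m ∈ F_2^4.
For each, compute codeword c = mG in F_2^6, then tally its weight.
  m = 0000 → c = 000000, weight = 0.
  m = 1000 → c = 001001, weight = 2.
  m = 0100 → c = 100101, weight = 3.
  m = 1100 → c = 101100, weight = 3.
  m = 0010 → c = 000011, weight = 2.
  m = 1010 → c = 001010, weight = 2.
  m = 0110 → c = 100110, weight = 3.
  m = 1110 → c = 101111, weight = 5.
  m = 0001 → c = 000010, weight = 1.
  m = 1001 → c = 001011, weight = 3.
  m = 0101 → c = 100111, weight = 4.
  m = 1101 → c = 101110, weight = 4.
  m = 0011 → c = 000001, weight = 1.
  m = 1011 → c = 001000, weight = 1.
  m = 0111 → c = 100100, weight = 2.
  m = 1111 → c = 101101, weight = 4.
Tally weights:
  weight 0: 1 codewords.
  weight 1: 3 codewords.
  weight 2: 4 codewords.
  weight 3: 4 codewords.
  weight 4: 3 codewords.
  weight 5: 1 codewords.
Minimum distance d = smallest w > 0 with A_w > 0 = 1.
Sanity: Σ A_w = 16 = 2^4 = 16 ✓.


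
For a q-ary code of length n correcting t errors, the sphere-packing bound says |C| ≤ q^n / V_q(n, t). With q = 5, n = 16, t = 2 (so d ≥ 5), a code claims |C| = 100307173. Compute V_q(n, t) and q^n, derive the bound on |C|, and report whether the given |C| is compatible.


V_q(n, t) = 1985, q^n = 152587890625, Hamming bound = 76870473, |C| = 100307173 > bound (violated).

Step 1: Compute V_q(n, t) = Σ_{j=0}^2 C(n, j) (q−1)^j.
  j = 0: C(16,0)·(4)^0 = 1·1 = 1.
  j = 1: C(16,1)·(4)^1 = 16·4 = 64.
  j = 2: C(16,2)·(4)^2 = 120·16 = 1920.
  V_q(n, t) = 1 + 64 + 1920 = 1985.
Step 2: q^n = 5^16 = 152587890625.
Step 3: Hamming bound ⌊q^n / V_q(n,t)⌋ = ⌊152587890625/1985⌋ = 76870473.
Step 4: Compare |C| = 100307173 to 76870473: violated.
The claimed |C| lies above the Hamming bound, so no 5-ary code of length 16 with d ≥ 5 can have 100307173 codewords.


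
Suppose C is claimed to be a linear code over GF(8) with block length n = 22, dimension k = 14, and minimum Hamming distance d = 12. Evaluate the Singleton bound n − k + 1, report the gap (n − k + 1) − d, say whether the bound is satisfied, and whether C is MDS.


Singleton RHS = n − k + 1 = 9, slack = -3, bound violated (no such code; not MDS).

Singleton bound: d ≤ n − k + 1.
Here n = 22, k = 14, so n − k + 1 = 9.
Given d = 12, check d ≤ 9: NO.
Slack = (n − k + 1) − d = -3.
The slack is negative: d = 12 exceeds n − k + 1 = 9 by 3, so the Singleton bound is violated and no linear [22, 14, 12]_8 code can exist. In particular it is not MDS (MDS requires d = n − k + 1 exactly).
Description: the claimed parameters are [22, 14, 12]_8; such a code would be impossible (violates the Singleton bound).


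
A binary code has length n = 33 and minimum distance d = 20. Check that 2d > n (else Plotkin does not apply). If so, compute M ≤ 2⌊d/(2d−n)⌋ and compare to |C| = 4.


Plotkin bound M ≤ 4; given |C| = 4 ≤ bound (satisfied).

Check applicability: 2d = 40, n = 33.
2d − n = 7 > 0, so Plotkin applies.
Compute d/(2d−n) = 20/7 ≈ 2.8571.
⌊d/(2d−n)⌋ = 2.
Plotkin bound: M ≤ 2·2 = 4.
Given |C| = 4, check: satisfied.
This |C| is at the Plotkin bound.


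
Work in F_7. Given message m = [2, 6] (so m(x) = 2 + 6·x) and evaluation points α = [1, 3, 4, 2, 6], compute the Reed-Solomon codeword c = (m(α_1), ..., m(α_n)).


c = [1, 6, 5, 0, 3]

Message polynomial: m(x) = 2 + 6·x (mod 7).
For each evaluation point α_i, compute m(α_i) mod 7:
  α_1 = 1: Horner steps 6 → 1, so m(1) = 1.
  α_2 = 3: Horner steps 6 → 6, so m(3) = 6.
  α_3 = 4: Horner steps 6 → 5, so m(4) = 5.
  α_4 = 2: Horner steps 6 → 0, so m(2) = 0.
  α_5 = 6: Horner steps 6 → 3, so m(6) = 3.
Codeword c = [1, 6, 5, 0, 3] ∈ F_7^5.


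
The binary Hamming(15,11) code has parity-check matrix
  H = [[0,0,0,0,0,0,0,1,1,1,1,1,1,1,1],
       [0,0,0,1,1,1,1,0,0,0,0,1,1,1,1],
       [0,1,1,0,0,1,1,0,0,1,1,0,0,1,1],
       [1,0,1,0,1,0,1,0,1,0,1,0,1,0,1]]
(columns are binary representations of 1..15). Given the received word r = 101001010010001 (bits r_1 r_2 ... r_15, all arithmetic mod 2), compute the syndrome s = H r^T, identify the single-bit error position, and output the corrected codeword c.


s = (1, 0, 0, 0)^T, error position = 8, corrected codeword c = 101001000010001

Compute s = H r^T mod 2 one row at a time:
  s_1 = 1 + 0 + 0 + 1 + 0 + 0 + 0 + 1 = 3 ≡ 1 (mod 2).
  s_2 = 0 + 0 + 1 + 0 + 0 + 0 + 0 + 1 = 2 ≡ 0 (mod 2).
  s_3 = 0 + 1 + 1 + 0 + 0 + 1 + 0 + 1 = 4 ≡ 0 (mod 2).
  s_4 = 1 + 1 + 0 + 0 + 0 + 1 + 0 + 1 = 4 ≡ 0 (mod 2).
s = (1, 0, 0, 0)^T — this equals column 8 of H (binary 1000), so error is at position 8.
Correct: flip bit 8 of r = 101001010010001 to get c = 101001000010001.


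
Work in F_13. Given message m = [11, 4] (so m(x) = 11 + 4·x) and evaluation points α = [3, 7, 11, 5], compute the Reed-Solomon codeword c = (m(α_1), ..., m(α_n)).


c = [10, 0, 3, 5]

Message polynomial: m(x) = 11 + 4·x (mod 13).
For each evaluation point α_i, compute m(α_i) mod 13:
  α_1 = 3: Horner steps 4 → 10, so m(3) = 10.
  α_2 = 7: Horner steps 4 → 0, so m(7) = 0.
  α_3 = 11: Horner steps 4 → 3, so m(11) = 3.
  α_4 = 5: Horner steps 4 → 5, so m(5) = 5.
Codeword c = [10, 0, 3, 5] ∈ F_13^4.


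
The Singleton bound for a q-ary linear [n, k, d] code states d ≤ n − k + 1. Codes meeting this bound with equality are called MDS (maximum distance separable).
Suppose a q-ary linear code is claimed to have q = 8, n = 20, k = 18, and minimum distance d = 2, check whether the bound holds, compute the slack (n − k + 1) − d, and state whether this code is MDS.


Singleton RHS = n − k + 1 = 3, slack = 1, bound satisfied, not MDS.

Singleton bound: d ≤ n − k + 1.
Here n = 20, k = 18, so n − k + 1 = 3.
Given d = 2, check d ≤ 3: YES.
Slack = (n − k + 1) − d = 1.
The code is NOT MDS (slack = 1 > 0).
Description: the claimed parameters are [20, 18, 2]_8; such a code would be non-MDS.


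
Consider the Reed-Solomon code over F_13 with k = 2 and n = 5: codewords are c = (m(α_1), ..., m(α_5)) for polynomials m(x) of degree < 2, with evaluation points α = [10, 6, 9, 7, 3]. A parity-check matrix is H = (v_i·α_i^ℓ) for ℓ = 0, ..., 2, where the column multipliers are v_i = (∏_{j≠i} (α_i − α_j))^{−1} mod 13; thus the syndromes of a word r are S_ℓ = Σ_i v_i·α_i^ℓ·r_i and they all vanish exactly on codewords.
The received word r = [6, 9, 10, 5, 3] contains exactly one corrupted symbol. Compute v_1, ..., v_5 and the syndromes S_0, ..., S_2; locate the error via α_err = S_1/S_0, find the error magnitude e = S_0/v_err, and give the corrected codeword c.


S = (6, 5, 2), error at position 5, error magnitude e = 8, c = [6, 9, 10, 5, 8].

Step 1: column multipliers v_i = (∏_{j≠i}(α_i − α_j))^{−1} mod 13.
  i = 1 (α = 10): (10−6)(10−9)(10−7)(10−3) = 4·1·3·7 = 84 ≡ 6, so v_1 = 6^{−1} = 11 (mod 13).
  i = 2 (α = 6): (6−10)(6−9)(6−7)(6−3) = (−4)·(−3)·(−1)·3 = −36 ≡ 3, so v_2 = 3^{−1} = 9 (mod 13).
  i = 3 (α = 9): (9−10)(9−6)(9−7)(9−3) = (−1)·3·2·6 = −36 ≡ 3, so v_3 = 3^{−1} = 9 (mod 13).
  i = 4 (α = 7): (7−10)(7−6)(7−9)(7−3) = (−3)·1·(−2)·4 = 24 ≡ 11, so v_4 = 11^{−1} = 6 (mod 13).
  i = 5 (α = 3): (3−10)(3−6)(3−9)(3−7) = (−7)·(−3)·(−6)·(−4) = 504 ≡ 10, so v_5 = 10^{−1} = 4 (mod 13).
  v = [11, 9, 9, 6, 4].
Step 2: syndromes of r = [6, 9, 10, 5, 3] (all sums mod 13).
  S_0 = Σ v_i r_i = 11·6 + 9·9 + 9·10 + 6·5 + 4·3 = 279 ≡ 6.
  S_1 = Σ v_i α_i r_i = 11·10·6 + 9·6·9 + 9·9·10 + 6·7·5 + 4·3·3 = 2202 ≡ 5.
  α_i^2 mod 13 = [9, 10, 3, 10, 9].
  S_2 = Σ v_i α_i^2 r_i = 11·9·6 + 9·10·9 + 9·3·10 + 6·10·5 + 4·9·3 = 2082 ≡ 2.
  S = (6, 5, 2) ≠ 0, so r is not a codeword (an error is present).
Step 3: locate the error. For a single error e at position i, S_ℓ = v_i·e·α_i^ℓ, so α_err = S_1/S_0.
  S_0^{−1} = 6^{−1} = 11 (mod 13), so α_err = 5·11 = 55 ≡ 3 = α_5. Error position i = 5.
  Consistency check: S_2/S_1 = 2·8 = 16 ≡ 3 = α_err ✓ (single-error assumption holds).
Step 4: error magnitude e = S_0/v_5 = S_0·∏_{j≠5}(α_5 − α_j) = 6·10 = 60 ≡ 8 (mod 13).
Step 5: correct position 5: c_5 = r_5 − e = 3 − 8 ≡ 8 (mod 13). Hence c = [6, 9, 10, 5, 8].
  Check: interpolating c through the α_i gives m(x) = 7 + 9·x (degree < 2) with m(α_i) = c_i for every i, so c is indeed a codeword.


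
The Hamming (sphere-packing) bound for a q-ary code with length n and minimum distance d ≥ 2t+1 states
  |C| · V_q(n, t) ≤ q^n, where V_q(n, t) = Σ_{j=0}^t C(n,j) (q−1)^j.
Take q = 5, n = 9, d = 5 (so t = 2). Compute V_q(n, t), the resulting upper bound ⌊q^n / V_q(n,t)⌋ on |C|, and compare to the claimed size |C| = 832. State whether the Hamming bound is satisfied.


V_q(n, t) = 613, q^n = 1953125, Hamming bound = 3186, |C| = 832 ≤ bound (satisfied).

Step 1: Compute V_q(n, t) = Σ_{j=0}^2 C(n, j) (q−1)^j.
  j = 0: C(9,0)·(4)^0 = 1·1 = 1.
  j = 1: C(9,1)·(4)^1 = 9·4 = 36.
  j = 2: C(9,2)·(4)^2 = 36·16 = 576.
  V_q(n, t) = 1 + 36 + 576 = 613.
Step 2: q^n = 5^9 = 1953125.
Step 3: Hamming bound ⌊q^n / V_q(n,t)⌋ = ⌊1953125/613⌋ = 3186.
Step 4: Compare |C| = 832 to 3186: satisfied.
The claimed |C| lies below the Hamming bound.


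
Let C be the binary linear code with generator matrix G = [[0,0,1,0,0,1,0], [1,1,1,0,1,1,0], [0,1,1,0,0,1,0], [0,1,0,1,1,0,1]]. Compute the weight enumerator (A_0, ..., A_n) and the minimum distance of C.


Weight distribution: A_0 = 1, A_1 = 1, A_2 = 2, A_3 = 4, A_4 = 3, A_5 = 3, A_6 = 2. Minimum distance d = 1.

Enumerate all 2^4 = 16 messages m ∈ F_2^4.
For each, compute codeword c = mG in F_2^7, then tally its weight.
  m = 0000 → c = 0000000, weight = 0.
  m = 1000 → c = 0010010, weight = 2.
  m = 0100 → c = 1110110, weight = 5.
  m = 1100 → c = 1100100, weight = 3.
  m = 0010 → c = 0110010, weight = 3.
  m = 1010 → c = 0100000, weight = 1.
  m = 0110 → c = 1000100, weight = 2.
  m = 1110 → c = 1010110, weight = 4.
  m = 0001 → c = 0101101, weight = 4.
  m = 1001 → c = 0111111, weight = 6.
  m = 0101 → c = 1011011, weight = 5.
  m = 1101 → c = 1001001, weight = 3.
  m = 0011 → c = 0011111, weight = 5.
  m = 1011 → c = 0001101, weight = 3.
  m = 0111 → c = 1101001, weight = 4.
  m = 1111 → c = 1111011, weight = 6.
Tally weights:
  weight 0: 1 codewords.
  weight 1: 1 codewords.
  weight 2: 2 codewords.
  weight 3: 4 codewords.
  weight 4: 3 codewords.
  weight 5: 3 codewords.
  weight 6: 2 codewords.
Minimum distance d = smallest w > 0 with A_w > 0 = 1.
Sanity: Σ A_w = 16 = 2^4 = 16 ✓.


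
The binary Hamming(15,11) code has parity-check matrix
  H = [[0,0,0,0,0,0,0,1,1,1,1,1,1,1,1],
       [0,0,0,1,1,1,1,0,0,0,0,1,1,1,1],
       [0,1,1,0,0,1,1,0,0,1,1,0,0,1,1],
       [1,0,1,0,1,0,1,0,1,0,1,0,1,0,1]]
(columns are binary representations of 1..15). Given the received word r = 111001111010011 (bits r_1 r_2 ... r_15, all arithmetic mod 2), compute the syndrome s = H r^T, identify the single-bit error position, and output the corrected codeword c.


s = (1, 0, 1, 0)^T, error position = 10, corrected codeword c = 111001111110011

Compute s = H r^T mod 2 one row at a time:
  s_1 = 1 + 1 + 0 + 1 + 0 + 0 + 1 + 1 = 5 ≡ 1 (mod 2).
  s_2 = 0 + 0 + 1 + 1 + 0 + 0 + 1 + 1 = 4 ≡ 0 (mod 2).
  s_3 = 1 + 1 + 1 + 1 + 0 + 1 + 1 + 1 = 7 ≡ 1 (mod 2).
  s_4 = 1 + 1 + 0 + 1 + 1 + 1 + 0 + 1 = 6 ≡ 0 (mod 2).
s = (1, 0, 1, 0)^T — this equals column 10 of H (binary 1010), so error is at position 10.
Correct: flip bit 10 of r = 111001111010011 to get c = 111001111110011.


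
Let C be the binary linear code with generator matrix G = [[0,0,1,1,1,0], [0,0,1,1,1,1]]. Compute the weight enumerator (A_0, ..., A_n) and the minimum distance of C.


Weight distribution: A_0 = 1, A_1 = 1, A_3 = 1, A_4 = 1. Minimum distance d = 1.

Enumerate all 2^2 = 4 messages m ∈ F_2^2.
For each, compute codeword c = mG in F_2^6, then tally its weight.
  m = 00 → c = 000000, weight = 0.
  m = 10 → c = 001110, weight = 3.
  m = 01 → c = 001111, weight = 4.
  m = 11 → c = 000001, weight = 1.
Tally weights:
  weight 0: 1 codewords.
  weight 1: 1 codewords.
  weight 3: 1 codewords.
  weight 4: 1 codewords.
Minimum distance d = smallest w > 0 with A_w > 0 = 1.
Sanity: Σ A_w = 4 = 2^2 = 4 ✓.


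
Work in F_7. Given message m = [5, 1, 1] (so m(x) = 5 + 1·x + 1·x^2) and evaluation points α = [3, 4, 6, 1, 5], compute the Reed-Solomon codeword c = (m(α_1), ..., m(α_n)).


c = [3, 4, 5, 0, 0]

Message polynomial: m(x) = 5 + 1·x + 1·x^2 (mod 7).
For each evaluation point α_i, compute m(α_i) mod 7:
  α_1 = 3: Horner steps 1 → 4 → 3, so m(3) = 3.
  α_2 = 4: Horner steps 1 → 5 → 4, so m(4) = 4.
  α_3 = 6: Horner steps 1 → 0 → 5, so m(6) = 5.
  α_4 = 1: Horner steps 1 → 2 → 0, so m(1) = 0.
  α_5 = 5: Horner steps 1 → 6 → 0, so m(5) = 0.
Codeword c = [3, 4, 5, 0, 0] ∈ F_7^5.


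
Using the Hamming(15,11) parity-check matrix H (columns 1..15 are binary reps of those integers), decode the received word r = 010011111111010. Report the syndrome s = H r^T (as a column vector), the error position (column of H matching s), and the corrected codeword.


s = (0, 1, 0, 0)^T, error position = 4, corrected codeword c = 010111111111010

Compute s = H r^T mod 2 one row at a time:
  s_1 = 1 + 1 + 1 + 1 + 1 + 0 + 1 + 0 = 6 ≡ 0 (mod 2).
  s_2 = 0 + 1 + 1 + 1 + 1 + 0 + 1 + 0 = 5 ≡ 1 (mod 2).
  s_3 = 1 + 0 + 1 + 1 + 1 + 1 + 1 + 0 = 6 ≡ 0 (mod 2).
  s_4 = 0 + 0 + 1 + 1 + 1 + 1 + 0 + 0 = 4 ≡ 0 (mod 2).
s = (0, 1, 0, 0)^T — this equals column 4 of H (binary 0100), so error is at position 4.
Correct: flip bit 4 of r = 010011111111010 to get c = 010111111111010.


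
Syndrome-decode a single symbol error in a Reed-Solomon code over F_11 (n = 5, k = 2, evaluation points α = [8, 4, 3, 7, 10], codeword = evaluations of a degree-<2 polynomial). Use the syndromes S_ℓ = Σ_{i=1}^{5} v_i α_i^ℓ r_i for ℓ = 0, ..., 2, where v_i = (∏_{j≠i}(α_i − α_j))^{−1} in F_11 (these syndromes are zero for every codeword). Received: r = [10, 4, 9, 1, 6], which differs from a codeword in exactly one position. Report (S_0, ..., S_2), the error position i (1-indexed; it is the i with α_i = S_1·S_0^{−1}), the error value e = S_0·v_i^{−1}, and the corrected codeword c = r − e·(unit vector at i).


S = (6, 2, 8), error at position 2, error magnitude e = 8, c = [10, 7, 9, 1, 6].

Step 1: column multipliers v_i = (∏_{j≠i}(α_i − α_j))^{−1} mod 11.
  i = 1 (α = 8): (8−4)(8−3)(8−7)(8−10) = 4·5·1·(−2) = −40 ≡ 4, so v_1 = 4^{−1} = 3 (mod 11).
  i = 2 (α = 4): (4−8)(4−3)(4−7)(4−10) = (−4)·1·(−3)·(−6) = −72 ≡ 5, so v_2 = 5^{−1} = 9 (mod 11).
  i = 3 (α = 3): (3−8)(3−4)(3−7)(3−10) = (−5)·(−1)·(−4)·(−7) = 140 ≡ 8, so v_3 = 8^{−1} = 7 (mod 11).
  i = 4 (α = 7): (7−8)(7−4)(7−3)(7−10) = (−1)·3·4·(−3) = 36 ≡ 3, so v_4 = 3^{−1} = 4 (mod 11).
  i = 5 (α = 10): (10−8)(10−4)(10−3)(10−7) = 2·6·7·3 = 252 ≡ 10, so v_5 = 10^{−1} = 10 (mod 11).
  v = [3, 9, 7, 4, 10].
Step 2: syndromes of r = [10, 4, 9, 1, 6] (all sums mod 11).
  S_0 = Σ v_i r_i = 3·10 + 9·4 + 7·9 + 4·1 + 10·6 = 193 ≡ 6.
  S_1 = Σ v_i α_i r_i = 3·8·10 + 9·4·4 + 7·3·9 + 4·7·1 + 10·10·6 = 1201 ≡ 2.
  α_i^2 mod 11 = [9, 5, 9, 5, 1].
  S_2 = Σ v_i α_i^2 r_i = 3·9·10 + 9·5·4 + 7·9·9 + 4·5·1 + 10·1·6 = 1097 ≡ 8.
  S = (6, 2, 8) ≠ 0, so r is not a codeword (an error is present).
Step 3: locate the error. For a single error e at position i, S_ℓ = v_i·e·α_i^ℓ, so α_err = S_1/S_0.
  S_0^{−1} = 6^{−1} = 2 (mod 11), so α_err = 2·2 = 4 ≡ 4 = α_2. Error position i = 2.
  Consistency check: S_2/S_1 = 8·6 = 48 ≡ 4 = α_err ✓ (single-error assumption holds).
Step 4: error magnitude e = S_0/v_2 = S_0·∏_{j≠2}(α_2 − α_j) = 6·5 = 30 ≡ 8 (mod 11).
Step 5: correct position 2: c_2 = r_2 − e = 4 − 8 ≡ 7 (mod 11). Hence c = [10, 7, 9, 1, 6].
  Check: interpolating c through the α_i gives m(x) = 4 + 9·x (degree < 2) with m(α_i) = c_i for every i, so c is indeed a codeword.


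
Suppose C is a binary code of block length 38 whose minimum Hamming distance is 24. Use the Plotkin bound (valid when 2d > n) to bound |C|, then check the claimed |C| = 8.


Plotkin bound M ≤ 4; given |C| = 8 > bound (violated).

Check applicability: 2d = 48, n = 38.
2d − n = 10 > 0, so Plotkin applies.
Compute d/(2d−n) = 24/10 ≈ 2.4000.
⌊d/(2d−n)⌋ = 2.
Plotkin bound: M ≤ 2·2 = 4.
Given |C| = 8, check: VIOLATED.
This |C| is above the Plotkin bound, so no binary code with n = 38, d = 24 and 8 codewords exists.


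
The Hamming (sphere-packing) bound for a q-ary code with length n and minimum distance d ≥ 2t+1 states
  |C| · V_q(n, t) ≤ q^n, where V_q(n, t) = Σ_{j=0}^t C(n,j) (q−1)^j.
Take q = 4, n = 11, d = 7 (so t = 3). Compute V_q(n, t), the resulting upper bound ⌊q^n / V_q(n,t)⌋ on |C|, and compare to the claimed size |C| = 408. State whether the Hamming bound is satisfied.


V_q(n, t) = 4984, q^n = 4194304, Hamming bound = 841, |C| = 408 ≤ bound (satisfied).

Step 1: Compute V_q(n, t) = Σ_{j=0}^3 C(n, j) (q−1)^j.
  j = 0: C(11,0)·(3)^0 = 1·1 = 1.
  j = 1: C(11,1)·(3)^1 = 11·3 = 33.
  j = 2: C(11,2)·(3)^2 = 55·9 = 495.
  j = 3: C(11,3)·(3)^3 = 165·27 = 4455.
  V_q(n, t) = 1 + 33 + 495 + 4455 = 4984.
Step 2: q^n = 4^11 = 4194304.
Step 3: Hamming bound ⌊q^n / V_q(n,t)⌋ = ⌊4194304/4984⌋ = 841.
Step 4: Compare |C| = 408 to 841: satisfied.
The claimed |C| lies below the Hamming bound.


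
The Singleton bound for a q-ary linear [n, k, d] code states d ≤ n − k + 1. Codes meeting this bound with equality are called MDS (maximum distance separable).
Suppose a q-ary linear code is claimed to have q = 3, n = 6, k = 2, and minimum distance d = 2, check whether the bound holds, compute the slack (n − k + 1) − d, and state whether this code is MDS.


Singleton RHS = n − k + 1 = 5, slack = 3, bound satisfied, not MDS.

Singleton bound: d ≤ n − k + 1.
Here n = 6, k = 2, so n − k + 1 = 5.
Given d = 2, check d ≤ 5: YES.
Slack = (n − k + 1) − d = 3.
The code is NOT MDS (slack = 3 > 0).
Description: the claimed parameters are [6, 2, 2]_3; such a code would be non-MDS.


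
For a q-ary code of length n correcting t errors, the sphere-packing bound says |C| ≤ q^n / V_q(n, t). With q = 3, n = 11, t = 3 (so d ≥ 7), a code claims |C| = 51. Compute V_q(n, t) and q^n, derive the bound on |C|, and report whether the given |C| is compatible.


V_q(n, t) = 1563, q^n = 177147, Hamming bound = 113, |C| = 51 ≤ bound (satisfied).

Step 1: Compute V_q(n, t) = Σ_{j=0}^3 C(n, j) (q−1)^j.
  j = 0: C(11,0)·(2)^0 = 1·1 = 1.
  j = 1: C(11,1)·(2)^1 = 11·2 = 22.
  j = 2: C(11,2)·(2)^2 = 55·4 = 220.
  j = 3: C(11,3)·(2)^3 = 165·8 = 1320.
  V_q(n, t) = 1 + 22 + 220 + 1320 = 1563.
Step 2: q^n = 3^11 = 177147.
Step 3: Hamming bound ⌊q^n / V_q(n,t)⌋ = ⌊177147/1563⌋ = 113.
Step 4: Compare |C| = 51 to 113: satisfied.
The claimed |C| lies below the Hamming bound.


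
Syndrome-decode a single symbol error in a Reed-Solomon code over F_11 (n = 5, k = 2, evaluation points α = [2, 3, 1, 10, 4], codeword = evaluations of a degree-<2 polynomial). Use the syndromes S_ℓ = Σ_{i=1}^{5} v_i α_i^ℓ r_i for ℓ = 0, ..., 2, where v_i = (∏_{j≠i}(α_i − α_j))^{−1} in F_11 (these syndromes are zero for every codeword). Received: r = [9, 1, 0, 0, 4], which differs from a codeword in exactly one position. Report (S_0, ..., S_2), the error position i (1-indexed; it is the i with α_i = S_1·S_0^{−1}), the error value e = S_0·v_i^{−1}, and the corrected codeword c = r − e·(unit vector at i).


S = (6, 6, 6), error at position 3, error magnitude e = 5, c = [9, 1, 6, 0, 4].

Step 1: column multipliers v_i = (∏_{j≠i}(α_i − α_j))^{−1} mod 11.
  i = 1 (α = 2): (2−3)(2−1)(2−10)(2−4) = (−1)·1·(−8)·(−2) = −16 ≡ 6, so v_1 = 6^{−1} = 2 (mod 11).
  i = 2 (α = 3): (3−2)(3−1)(3−10)(3−4) = 1·2·(−7)·(−1) = 14 ≡ 3, so v_2 = 3^{−1} = 4 (mod 11).
  i = 3 (α = 1): (1−2)(1−3)(1−10)(1−4) = (−1)·(−2)·(−9)·(−3) = 54 ≡ 10, so v_3 = 10^{−1} = 10 (mod 11).
  i = 4 (α = 10): (10−2)(10−3)(10−1)(10−4) = 8·7·9·6 = 3024 ≡ 10, so v_4 = 10^{−1} = 10 (mod 11).
  i = 5 (α = 4): (4−2)(4−3)(4−1)(4−10) = 2·1·3·(−6) = −36 ≡ 8, so v_5 = 8^{−1} = 7 (mod 11).
  v = [2, 4, 10, 10, 7].
Step 2: syndromes of r = [9, 1, 0, 0, 4] (all sums mod 11).
  S_0 = Σ v_i r_i = 2·9 + 4·1 + 10·0 + 10·0 + 7·4 = 50 ≡ 6.
  S_1 = Σ v_i α_i r_i = 2·2·9 + 4·3·1 + 10·1·0 + 10·10·0 + 7·4·4 = 160 ≡ 6.
  α_i^2 mod 11 = [4, 9, 1, 1, 5].
  S_2 = Σ v_i α_i^2 r_i = 2·4·9 + 4·9·1 + 10·1·0 + 10·1·0 + 7·5·4 = 248 ≡ 6.
  S = (6, 6, 6) ≠ 0, so r is not a codeword (an error is present).
Step 3: locate the error. For a single error e at position i, S_ℓ = v_i·e·α_i^ℓ, so α_err = S_1/S_0.
  S_0^{−1} = 6^{−1} = 2 (mod 11), so α_err = 6·2 = 12 ≡ 1 = α_3. Error position i = 3.
  Consistency check: S_2/S_1 = 6·2 = 12 ≡ 1 = α_err ✓ (single-error assumption holds).
Step 4: error magnitude e = S_0/v_3 = S_0·∏_{j≠3}(α_3 − α_j) = 6·10 = 60 ≡ 5 (mod 11).
Step 5: correct position 3: c_3 = r_3 − e = 0 − 5 ≡ 6 (mod 11). Hence c = [9, 1, 6, 0, 4].
  Check: interpolating c through the α_i gives m(x) = 3 + 3·x (degree < 2) with m(α_i) = c_i for every i, so c is indeed a codeword.


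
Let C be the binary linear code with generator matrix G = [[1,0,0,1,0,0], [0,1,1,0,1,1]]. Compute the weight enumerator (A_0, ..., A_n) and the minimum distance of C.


Weight distribution: A_0 = 1, A_2 = 1, A_4 = 1, A_6 = 1. Minimum distance d = 2.

Enumerate all 2^2 = 4 messages m ∈ F_2^2.
For each, compute codeword c = mG in F_2^6, then tally its weight.
  m = 00 → c = 000000, weight = 0.
  m = 10 → c = 100100, weight = 2.
  m = 01 → c = 011011, weight = 4.
  m = 11 → c = 111111, weight = 6.
Tally weights:
  weight 0: 1 codewords.
  weight 2: 1 codewords.
  weight 4: 1 codewords.
  weight 6: 1 codewords.
Minimum distance d = smallest w > 0 with A_w > 0 = 2.
Sanity: Σ A_w = 4 = 2^2 = 4 ✓.


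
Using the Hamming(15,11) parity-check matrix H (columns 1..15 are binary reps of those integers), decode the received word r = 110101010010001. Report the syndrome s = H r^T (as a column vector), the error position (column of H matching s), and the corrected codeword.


s = (1, 1, 0, 1)^T, error position = 13, corrected codeword c = 110101010010101

Compute s = H r^T mod 2 one row at a time:
  s_1 = 1 + 0 + 0 + 1 + 0 + 0 + 0 + 1 = 3 ≡ 1 (mod 2).
  s_2 = 1 + 0 + 1 + 0 + 0 + 0 + 0 + 1 = 3 ≡ 1 (mod 2).
  s_3 = 1 + 0 + 1 + 0 + 0 + 1 + 0 + 1 = 4 ≡ 0 (mod 2).
  s_4 = 1 + 0 + 0 + 0 + 0 + 1 + 0 + 1 = 3 ≡ 1 (mod 2).
s = (1, 1, 0, 1)^T — this equals column 13 of H (binary 1101), so error is at position 13.
Correct: flip bit 13 of r = 110101010010001 to get c = 110101010010101.


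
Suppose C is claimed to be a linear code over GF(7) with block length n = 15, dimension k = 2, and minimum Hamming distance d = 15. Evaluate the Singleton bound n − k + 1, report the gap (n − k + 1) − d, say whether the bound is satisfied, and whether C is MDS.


Singleton RHS = n − k + 1 = 14, slack = -1, bound violated (no such code; not MDS).

Singleton bound: d ≤ n − k + 1.
Here n = 15, k = 2, so n − k + 1 = 14.
Given d = 15, check d ≤ 14: NO.
Slack = (n − k + 1) − d = -1.
The slack is negative: d = 15 exceeds n − k + 1 = 14 by 1, so the Singleton bound is violated and no linear [15, 2, 15]_7 code can exist. In particular it is not MDS (MDS requires d = n − k + 1 exactly).
Description: the claimed parameters are [15, 2, 15]_7; such a code would be impossible (violates the Singleton bound).


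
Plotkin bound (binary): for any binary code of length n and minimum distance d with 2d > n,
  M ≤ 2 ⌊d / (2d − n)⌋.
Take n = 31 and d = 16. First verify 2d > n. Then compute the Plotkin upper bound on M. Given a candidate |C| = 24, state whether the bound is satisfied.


Plotkin bound M ≤ 32; given |C| = 24 ≤ bound (satisfied).

Check applicability: 2d = 32, n = 31.
2d − n = 1 > 0, so Plotkin applies.
Compute d/(2d−n) = 16/1 ≈ 16.0000.
⌊d/(2d−n)⌋ = 16.
Plotkin bound: M ≤ 2·16 = 32.
Given |C| = 24, check: satisfied.
This |C| is below the Plotkin bound.


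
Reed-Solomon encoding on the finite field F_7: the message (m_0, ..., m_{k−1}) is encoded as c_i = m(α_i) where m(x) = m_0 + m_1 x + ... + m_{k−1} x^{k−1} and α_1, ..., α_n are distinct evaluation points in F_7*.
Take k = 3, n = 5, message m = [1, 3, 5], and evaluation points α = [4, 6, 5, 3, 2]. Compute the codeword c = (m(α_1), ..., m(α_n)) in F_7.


c = [2, 3, 1, 6, 6]

Message polynomial: m(x) = 1 + 3·x + 5·x^2 (mod 7).
For each evaluation point α_i, compute m(α_i) mod 7:
  α_1 = 4: Horner steps 5 → 2 → 2, so m(4) = 2.
  α_2 = 6: Horner steps 5 → 5 → 3, so m(6) = 3.
  α_3 = 5: Horner steps 5 → 0 → 1, so m(5) = 1.
  α_4 = 3: Horner steps 5 → 4 → 6, so m(3) = 6.
  α_5 = 2: Horner steps 5 → 6 → 6, so m(2) = 6.
Codeword c = [2, 3, 1, 6, 6] ∈ F_7^5.


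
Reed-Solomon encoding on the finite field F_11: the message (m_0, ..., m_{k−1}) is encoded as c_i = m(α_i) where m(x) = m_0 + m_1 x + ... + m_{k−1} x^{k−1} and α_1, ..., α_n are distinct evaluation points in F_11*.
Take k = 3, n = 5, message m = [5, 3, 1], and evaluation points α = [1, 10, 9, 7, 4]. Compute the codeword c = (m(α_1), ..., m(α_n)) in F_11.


c = [9, 3, 3, 9, 0]

Message polynomial: m(x) = 5 + 3·x + 1·x^2 (mod 11).
For each evaluation point α_i, compute m(α_i) mod 11:
  α_1 = 1: Horner steps 1 → 4 → 9, so m(1) = 9.
  α_2 = 10: Horner steps 1 → 2 → 3, so m(10) = 3.
  α_3 = 9: Horner steps 1 → 1 → 3, so m(9) = 3.
  α_4 = 7: Horner steps 1 → 10 → 9, so m(7) = 9.
  α_5 = 4: Horner steps 1 → 7 → 0, so m(4) = 0.
Codeword c = [9, 3, 3, 9, 0] ∈ F_11^5.


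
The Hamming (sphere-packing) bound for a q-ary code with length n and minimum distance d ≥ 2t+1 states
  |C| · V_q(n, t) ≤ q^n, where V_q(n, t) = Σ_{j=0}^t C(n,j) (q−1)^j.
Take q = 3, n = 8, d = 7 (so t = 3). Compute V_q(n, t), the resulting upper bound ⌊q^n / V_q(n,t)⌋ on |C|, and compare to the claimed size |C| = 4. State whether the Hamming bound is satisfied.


V_q(n, t) = 577, q^n = 6561, Hamming bound = 11, |C| = 4 ≤ bound (satisfied).

Step 1: Compute V_q(n, t) = Σ_{j=0}^3 C(n, j) (q−1)^j.
  j = 0: C(8,0)·(2)^0 = 1·1 = 1.
  j = 1: C(8,1)·(2)^1 = 8·2 = 16.
  j = 2: C(8,2)·(2)^2 = 28·4 = 112.
  j = 3: C(8,3)·(2)^3 = 56·8 = 448.
  V_q(n, t) = 1 + 16 + 112 + 448 = 577.
Step 2: q^n = 3^8 = 6561.
Step 3: Hamming bound ⌊q^n / V_q(n,t)⌋ = ⌊6561/577⌋ = 11.
Step 4: Compare |C| = 4 to 11: satisfied.
The claimed |C| lies below the Hamming bound.


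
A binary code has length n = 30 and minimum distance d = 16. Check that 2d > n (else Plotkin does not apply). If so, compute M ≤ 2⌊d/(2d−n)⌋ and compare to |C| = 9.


Plotkin bound M ≤ 16; given |C| = 9 ≤ bound (satisfied).

Check applicability: 2d = 32, n = 30.
2d − n = 2 > 0, so Plotkin applies.
Compute d/(2d−n) = 16/2 ≈ 8.0000.
⌊d/(2d−n)⌋ = 8.
Plotkin bound: M ≤ 2·8 = 16.
Given |C| = 9, check: satisfied.
This |C| is below the Plotkin bound.


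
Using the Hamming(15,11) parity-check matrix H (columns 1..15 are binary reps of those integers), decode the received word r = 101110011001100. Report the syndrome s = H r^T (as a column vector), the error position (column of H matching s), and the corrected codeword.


s = (0, 0, 1, 1)^T, error position = 3, corrected codeword c = 100110011001100

Compute s = H r^T mod 2 one row at a time:
  s_1 = 1 + 1 + 0 + 0 + 1 + 1 + 0 + 0 = 4 ≡ 0 (mod 2).
  s_2 = 1 + 1 + 0 + 0 + 1 + 1 + 0 + 0 = 4 ≡ 0 (mod 2).
  s_3 = 0 + 1 + 0 + 0 + 0 + 0 + 0 + 0 = 1 ≡ 1 (mod 2).
  s_4 = 1 + 1 + 1 + 0 + 1 + 0 + 1 + 0 = 5 ≡ 1 (mod 2).
s = (0, 0, 1, 1)^T — this equals column 3 of H (binary 0011), so error is at position 3.
Correct: flip bit 3 of r = 101110011001100 to get c = 100110011001100.
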